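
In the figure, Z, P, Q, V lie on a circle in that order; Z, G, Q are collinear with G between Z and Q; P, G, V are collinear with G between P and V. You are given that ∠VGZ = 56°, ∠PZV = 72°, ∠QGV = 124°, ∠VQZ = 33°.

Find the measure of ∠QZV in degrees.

1. ∠PQV = 108°  [cyclic ZPQV, opposite ∠Z+∠Q]
2. ∠PVQ = 23°  [△QGV]
3. ∠QPV = 49°  [△PQV]
4. ∠QZV = 49°  [same arc QV]

∠QZV = 49°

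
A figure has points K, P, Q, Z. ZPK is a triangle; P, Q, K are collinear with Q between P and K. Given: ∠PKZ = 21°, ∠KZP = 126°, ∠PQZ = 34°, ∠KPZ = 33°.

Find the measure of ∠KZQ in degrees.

∠KZQ = 13°

1. ∠QKZ = 21°  [Q on ray KP]
2. ∠KQZ = 146°  [linear pair at Q on PK]
3. ∠KZQ = 13°  [△ZQK]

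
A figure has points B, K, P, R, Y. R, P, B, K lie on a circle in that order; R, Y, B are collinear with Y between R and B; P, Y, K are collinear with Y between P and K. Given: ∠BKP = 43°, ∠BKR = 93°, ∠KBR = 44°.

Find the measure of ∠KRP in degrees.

∠KRP = 86°

1. ∠BYK = 93°  [△BYK]
2. ∠BRK = 43°  [△RBK]
3. ∠KPR = 44°  [same arc RK]
4. ∠KYR = 87°  [linear pair at Y on RB]
5. ∠PKR = 50°  [△RYK]
6. ∠KRP = 86°  [△RPK]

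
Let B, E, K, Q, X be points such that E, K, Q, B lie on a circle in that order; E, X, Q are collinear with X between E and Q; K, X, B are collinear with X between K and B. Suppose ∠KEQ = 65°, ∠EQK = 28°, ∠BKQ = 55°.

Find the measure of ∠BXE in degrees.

1. ∠EBK = 28°  [same arc EK]
2. ∠BEQ = 55°  [same arc QB]
3. ∠BXE = 97°  [△EXB]

∠BXE = 97°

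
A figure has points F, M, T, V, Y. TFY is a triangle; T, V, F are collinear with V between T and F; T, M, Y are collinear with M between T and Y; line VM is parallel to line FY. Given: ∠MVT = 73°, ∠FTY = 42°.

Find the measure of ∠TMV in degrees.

∠TMV = 65°

1. ∠TFY = 73°  [VM∥FY, corresponding at V]
2. ∠FYT = 65°  [△TFY]
3. ∠TMV = 65°  [VM∥FY, corresponding at M]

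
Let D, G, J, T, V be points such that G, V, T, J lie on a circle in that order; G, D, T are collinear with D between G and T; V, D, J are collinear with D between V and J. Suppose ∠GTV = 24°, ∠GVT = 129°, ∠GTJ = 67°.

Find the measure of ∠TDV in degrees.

∠TDV = 94°

1. ∠GJV = 24°  [same arc GV]
2. ∠GJT = 51°  [cyclic GVTJ, opposite ∠V+∠J]
3. ∠JGT = 62°  [△GTJ]
4. ∠GDJ = 94°  [△GDJ]
5. ∠TDV = 94°  [vertical angles at D]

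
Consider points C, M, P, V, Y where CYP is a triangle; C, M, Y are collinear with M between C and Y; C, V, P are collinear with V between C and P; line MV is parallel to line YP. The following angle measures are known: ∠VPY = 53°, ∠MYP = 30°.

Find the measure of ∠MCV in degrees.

1. ∠CPY = 53°  [V on ray PC]
2. ∠CYP = 30°  [M on ray YC]
3. ∠PCY = 97°  [△CYP]
4. ∠MCV = 97°  [M on CY, V on CP]

∠MCV = 97°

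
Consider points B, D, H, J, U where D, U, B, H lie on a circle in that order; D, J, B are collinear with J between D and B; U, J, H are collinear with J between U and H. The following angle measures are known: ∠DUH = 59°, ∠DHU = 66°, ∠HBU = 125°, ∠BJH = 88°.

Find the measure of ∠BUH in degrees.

1. ∠DBH = 59°  [same arc DH]
2. ∠BHU = 33°  [△BJH]
3. ∠BUH = 22°  [△UBH]

∠BUH = 22°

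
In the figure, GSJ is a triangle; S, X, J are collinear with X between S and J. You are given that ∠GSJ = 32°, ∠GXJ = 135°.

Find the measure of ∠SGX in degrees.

1. ∠GSX = 32°  [X on ray SJ]
2. ∠GXS = 45°  [linear pair at X on SJ]
3. ∠SGX = 103°  [△GSX]

∠SGX = 103°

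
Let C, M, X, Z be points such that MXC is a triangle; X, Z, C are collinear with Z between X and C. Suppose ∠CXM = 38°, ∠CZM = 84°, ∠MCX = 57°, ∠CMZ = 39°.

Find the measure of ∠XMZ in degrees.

1. ∠MXZ = 38°  [Z on ray XC]
2. ∠MZX = 96°  [linear pair at Z on XC]
3. ∠XMZ = 46°  [△MXZ]

∠XMZ = 46°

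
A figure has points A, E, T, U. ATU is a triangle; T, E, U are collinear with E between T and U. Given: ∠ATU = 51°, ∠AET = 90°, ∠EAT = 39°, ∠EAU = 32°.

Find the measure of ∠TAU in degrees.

1. ∠AEU = 90°  [linear pair at E on TU]
2. ∠AUE = 58°  [△AEU]
3. ∠AUT = 58°  [E on ray UT]
4. ∠TAU = 71°  [△ATU]

∠TAU = 71°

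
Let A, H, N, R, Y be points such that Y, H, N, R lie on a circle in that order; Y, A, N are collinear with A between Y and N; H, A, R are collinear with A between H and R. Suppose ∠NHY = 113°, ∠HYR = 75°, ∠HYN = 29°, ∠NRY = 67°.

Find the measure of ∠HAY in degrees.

1. ∠HNY = 38°  [△YHN]
2. ∠HRY = 38°  [same arc YH]
3. ∠RHY = 67°  [△YHR]
4. ∠HAY = 84°  [△YAH]

∠HAY = 84°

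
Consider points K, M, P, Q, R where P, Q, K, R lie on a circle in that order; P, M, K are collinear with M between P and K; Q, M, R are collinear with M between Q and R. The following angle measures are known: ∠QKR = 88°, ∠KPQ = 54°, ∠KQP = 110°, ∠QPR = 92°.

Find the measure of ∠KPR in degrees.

∠KPR = 38°

1. ∠KRQ = 54°  [same arc QK]
2. ∠KQR = 38°  [△QKR]
3. ∠KPR = 38°  [same arc KR]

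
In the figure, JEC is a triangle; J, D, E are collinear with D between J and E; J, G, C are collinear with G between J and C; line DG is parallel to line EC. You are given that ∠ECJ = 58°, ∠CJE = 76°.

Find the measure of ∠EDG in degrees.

1. ∠CEJ = 46°  [△JEC]
2. ∠GDJ = 46°  [DG∥EC, corresponding at D]
3. ∠EDG = 134°  [linear pair at D on JE]

∠EDG = 134°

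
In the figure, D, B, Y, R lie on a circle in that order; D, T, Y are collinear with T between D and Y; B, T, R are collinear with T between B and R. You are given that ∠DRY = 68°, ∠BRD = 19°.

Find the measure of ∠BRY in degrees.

∠BRY = 49°

1. ∠DBY = 112°  [cyclic DBYR, opposite ∠B+∠R]
2. ∠BYD = 19°  [same arc DB]
3. ∠BDY = 49°  [△DBY]
4. ∠BRY = 49°  [same arc BY]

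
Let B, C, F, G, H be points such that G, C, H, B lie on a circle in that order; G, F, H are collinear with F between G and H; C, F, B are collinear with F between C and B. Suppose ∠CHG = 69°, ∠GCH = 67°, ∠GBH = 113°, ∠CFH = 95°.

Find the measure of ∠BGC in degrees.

∠BGC = 60°

1. ∠CBG = 69°  [same arc GC]
2. ∠CGH = 44°  [△GCH]
3. ∠CFG = 85°  [linear pair at F on GH]
4. ∠BCG = 51°  [△GFC]
5. ∠BGC = 60°  [△GCB]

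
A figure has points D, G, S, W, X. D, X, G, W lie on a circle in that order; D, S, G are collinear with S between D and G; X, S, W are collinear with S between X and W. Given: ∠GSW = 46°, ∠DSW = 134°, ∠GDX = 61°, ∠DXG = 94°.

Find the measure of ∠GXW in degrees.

∠GXW = 21°

1. ∠GSX = 134°  [vertical angles at S]
2. ∠DGX = 25°  [△DXG]
3. ∠GXW = 21°  [△XSG]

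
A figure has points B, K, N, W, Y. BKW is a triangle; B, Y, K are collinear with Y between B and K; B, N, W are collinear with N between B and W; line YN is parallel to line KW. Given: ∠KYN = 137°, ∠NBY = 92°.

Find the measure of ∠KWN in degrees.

1. ∠BYN = 43°  [linear pair at Y on BK]
2. ∠BNY = 45°  [△BYN]
3. ∠WNY = 135°  [linear pair at N on BW]
4. ∠KWN = 45°  [YN∥KW, co-interior at W–N]

∠KWN = 45°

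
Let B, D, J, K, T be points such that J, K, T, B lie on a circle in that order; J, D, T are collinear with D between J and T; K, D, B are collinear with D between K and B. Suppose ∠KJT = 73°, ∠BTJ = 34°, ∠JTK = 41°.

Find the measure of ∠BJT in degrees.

∠BJT = 32°

1. ∠KBT = 73°  [same arc KT]
2. ∠BDT = 73°  [△TDB]
3. ∠JBK = 41°  [same arc JK]
4. ∠BDJ = 107°  [linear pair at D on JT]
5. ∠BJT = 32°  [△JDB]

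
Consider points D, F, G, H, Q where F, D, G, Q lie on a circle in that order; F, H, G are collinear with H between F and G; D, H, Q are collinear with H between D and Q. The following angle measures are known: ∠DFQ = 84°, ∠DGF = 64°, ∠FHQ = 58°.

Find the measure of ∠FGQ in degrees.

∠FGQ = 32°

1. ∠DQF = 64°  [same arc FD]
2. ∠FDQ = 32°  [△FDQ]
3. ∠FGQ = 32°  [same arc FQ]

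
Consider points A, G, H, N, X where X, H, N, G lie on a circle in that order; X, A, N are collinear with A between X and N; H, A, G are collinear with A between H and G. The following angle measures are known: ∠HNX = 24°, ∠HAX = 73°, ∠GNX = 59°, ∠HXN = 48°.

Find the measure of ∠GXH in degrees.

∠GXH = 97°

1. ∠HGX = 24°  [same arc XH]
2. ∠GHX = 59°  [△XAH]
3. ∠GXH = 97°  [△XHG]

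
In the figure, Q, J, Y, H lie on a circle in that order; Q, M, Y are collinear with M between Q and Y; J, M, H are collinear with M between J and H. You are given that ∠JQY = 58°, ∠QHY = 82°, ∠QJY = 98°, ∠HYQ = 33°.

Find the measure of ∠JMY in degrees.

∠JMY = 91°

1. ∠JYQ = 24°  [△QJY]
2. ∠HQY = 65°  [△QYH]
3. ∠HJY = 65°  [same arc YH]
4. ∠JMY = 91°  [△JMY]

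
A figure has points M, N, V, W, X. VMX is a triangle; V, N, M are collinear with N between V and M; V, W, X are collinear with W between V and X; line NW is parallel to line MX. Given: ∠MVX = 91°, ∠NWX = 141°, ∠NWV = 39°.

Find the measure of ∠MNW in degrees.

∠MNW = 130°

1. ∠NVW = 91°  [N on VM, W on VX]
2. ∠VNW = 50°  [△VNW]
3. ∠MNW = 130°  [linear pair at N on VM]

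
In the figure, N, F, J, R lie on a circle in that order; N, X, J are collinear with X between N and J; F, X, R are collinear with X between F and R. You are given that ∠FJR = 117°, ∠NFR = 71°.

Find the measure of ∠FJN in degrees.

1. ∠FNR = 63°  [cyclic NFJR, opposite ∠N+∠J]
2. ∠FRN = 46°  [△NFR]
3. ∠FJN = 46°  [same arc NF]

∠FJN = 46°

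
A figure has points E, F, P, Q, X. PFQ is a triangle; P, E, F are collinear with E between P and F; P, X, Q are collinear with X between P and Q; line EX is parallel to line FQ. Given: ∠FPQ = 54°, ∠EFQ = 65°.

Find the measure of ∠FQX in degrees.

1. ∠PFQ = 65°  [E on ray FP]
2. ∠FQP = 61°  [△PFQ]
3. ∠FQX = 61°  [X on ray QP]

∠FQX = 61°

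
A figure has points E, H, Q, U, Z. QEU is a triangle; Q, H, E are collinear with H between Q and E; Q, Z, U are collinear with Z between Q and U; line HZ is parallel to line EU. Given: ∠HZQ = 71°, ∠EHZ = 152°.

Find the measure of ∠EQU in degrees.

∠EQU = 81°

1. ∠QHZ = 28°  [linear pair at H on QE]
2. ∠HQZ = 81°  [△QHZ]
3. ∠EQU = 81°  [H on QE, Z on QU]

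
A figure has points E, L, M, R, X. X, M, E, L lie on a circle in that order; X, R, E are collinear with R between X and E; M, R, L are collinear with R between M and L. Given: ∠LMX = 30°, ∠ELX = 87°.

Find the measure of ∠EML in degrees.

1. ∠LEX = 30°  [same arc XL]
2. ∠EXL = 63°  [△XEL]
3. ∠EML = 63°  [same arc EL]

∠EML = 63°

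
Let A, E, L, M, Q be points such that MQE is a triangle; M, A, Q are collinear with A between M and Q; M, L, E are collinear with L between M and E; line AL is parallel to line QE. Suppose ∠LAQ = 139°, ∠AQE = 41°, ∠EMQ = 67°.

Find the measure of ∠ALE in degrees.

1. ∠LAM = 41°  [linear pair at A on MQ]
2. ∠AML = 67°  [A on MQ, L on ME]
3. ∠ALM = 72°  [△MAL]
4. ∠ALE = 108°  [linear pair at L on ME]

∠ALE = 108°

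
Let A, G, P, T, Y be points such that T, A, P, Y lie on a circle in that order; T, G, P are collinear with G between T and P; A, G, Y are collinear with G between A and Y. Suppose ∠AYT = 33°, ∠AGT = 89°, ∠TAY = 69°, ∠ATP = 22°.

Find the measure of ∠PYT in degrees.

∠PYT = 55°

1. ∠APT = 33°  [same arc TA]
2. ∠PAT = 125°  [△TAP]
3. ∠PYT = 55°  [cyclic TAPY, opposite ∠A+∠Y]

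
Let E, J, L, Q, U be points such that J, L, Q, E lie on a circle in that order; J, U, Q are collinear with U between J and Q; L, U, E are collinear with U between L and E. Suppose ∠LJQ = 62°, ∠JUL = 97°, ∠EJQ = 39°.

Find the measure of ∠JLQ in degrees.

1. ∠LUQ = 83°  [linear pair at U on JQ]
2. ∠ELQ = 39°  [same arc QE]
3. ∠JQL = 58°  [△LUQ]
4. ∠JLQ = 60°  [△JLQ]

∠JLQ = 60°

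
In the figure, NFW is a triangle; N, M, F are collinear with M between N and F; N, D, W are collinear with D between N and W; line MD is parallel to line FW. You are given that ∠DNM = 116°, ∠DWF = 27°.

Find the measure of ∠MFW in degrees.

∠MFW = 37°

1. ∠FNW = 116°  [M on NF, D on NW]
2. ∠FWN = 27°  [D on ray WN]
3. ∠NFW = 37°  [△NFW]
4. ∠MFW = 37°  [M on ray FN]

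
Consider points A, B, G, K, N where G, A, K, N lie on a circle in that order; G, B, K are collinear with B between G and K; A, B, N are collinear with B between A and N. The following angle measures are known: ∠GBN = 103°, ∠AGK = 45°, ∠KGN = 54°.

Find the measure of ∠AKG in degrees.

1. ∠ABK = 103°  [vertical angles at B]
2. ∠KAN = 54°  [same arc KN]
3. ∠AKG = 23°  [△ABK]

∠AKG = 23°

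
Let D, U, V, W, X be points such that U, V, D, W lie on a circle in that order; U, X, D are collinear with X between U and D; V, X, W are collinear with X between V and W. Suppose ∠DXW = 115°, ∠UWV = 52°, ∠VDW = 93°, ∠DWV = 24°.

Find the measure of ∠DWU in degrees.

1. ∠UXW = 65°  [linear pair at X on UD]
2. ∠UDW = 41°  [△DXW]
3. ∠DUW = 63°  [△UXW]
4. ∠DWU = 76°  [△UDW]

∠DWU = 76°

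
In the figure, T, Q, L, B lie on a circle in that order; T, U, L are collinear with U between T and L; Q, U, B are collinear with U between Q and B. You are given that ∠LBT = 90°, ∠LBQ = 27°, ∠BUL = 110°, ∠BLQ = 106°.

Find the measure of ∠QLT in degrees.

∠QLT = 63°

1. ∠LQT = 90°  [cyclic TQLB, opposite ∠Q+∠B]
2. ∠LTQ = 27°  [same arc QL]
3. ∠QLT = 63°  [△TQL]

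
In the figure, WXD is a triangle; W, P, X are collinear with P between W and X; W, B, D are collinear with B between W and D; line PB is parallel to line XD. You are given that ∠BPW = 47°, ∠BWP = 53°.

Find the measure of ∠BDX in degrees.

∠BDX = 80°

1. ∠PBW = 80°  [△WPB]
2. ∠DBP = 100°  [linear pair at B on WD]
3. ∠BDX = 80°  [PB∥XD, co-interior at D–B]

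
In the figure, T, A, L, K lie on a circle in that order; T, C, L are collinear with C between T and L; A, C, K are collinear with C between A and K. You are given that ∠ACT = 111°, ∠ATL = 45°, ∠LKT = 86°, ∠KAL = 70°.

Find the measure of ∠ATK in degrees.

1. ∠AKL = 45°  [same arc AL]
2. ∠ALK = 65°  [△ALK]
3. ∠ATK = 115°  [cyclic TALK, opposite ∠T+∠L]

∠ATK = 115°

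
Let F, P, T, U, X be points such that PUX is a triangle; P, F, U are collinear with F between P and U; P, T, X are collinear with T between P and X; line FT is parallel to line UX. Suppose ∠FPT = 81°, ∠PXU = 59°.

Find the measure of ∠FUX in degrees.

∠FUX = 40°

1. ∠UPX = 81°  [F on PU, T on PX]
2. ∠PUX = 40°  [△PUX]
3. ∠FUX = 40°  [F on ray UP]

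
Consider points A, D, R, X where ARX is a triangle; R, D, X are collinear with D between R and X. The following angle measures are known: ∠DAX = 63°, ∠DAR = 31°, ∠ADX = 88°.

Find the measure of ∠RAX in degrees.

1. ∠AXD = 29°  [△ADX]
2. ∠ADR = 92°  [linear pair at D on RX]
3. ∠AXR = 29°  [D on ray XR]
4. ∠ARD = 57°  [△ARD]
5. ∠ARX = 57°  [D on ray RX]
6. ∠RAX = 94°  [△ARX]

∠RAX = 94°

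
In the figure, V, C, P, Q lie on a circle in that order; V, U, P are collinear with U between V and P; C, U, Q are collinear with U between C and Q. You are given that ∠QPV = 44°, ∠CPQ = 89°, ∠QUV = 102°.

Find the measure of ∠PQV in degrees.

1. ∠QCV = 44°  [same arc VQ]
2. ∠CVQ = 91°  [cyclic VCPQ, opposite ∠V+∠P]
3. ∠CQV = 45°  [△VCQ]
4. ∠PVQ = 33°  [△VUQ]
5. ∠PQV = 103°  [△VPQ]

∠PQV = 103°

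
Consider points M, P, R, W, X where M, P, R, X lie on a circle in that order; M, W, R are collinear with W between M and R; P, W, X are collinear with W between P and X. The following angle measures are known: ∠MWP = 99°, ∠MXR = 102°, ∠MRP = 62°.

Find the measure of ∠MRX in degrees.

1. ∠RWX = 99°  [vertical angles at W]
2. ∠MXP = 62°  [same arc MP]
3. ∠MWX = 81°  [linear pair at W on MR]
4. ∠RMX = 37°  [△MWX]
5. ∠MRX = 41°  [△MRX]

∠MRX = 41°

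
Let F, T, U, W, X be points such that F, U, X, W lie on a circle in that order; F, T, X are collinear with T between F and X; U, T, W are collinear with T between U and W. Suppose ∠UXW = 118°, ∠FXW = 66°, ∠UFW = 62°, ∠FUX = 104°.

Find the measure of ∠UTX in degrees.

1. ∠FUW = 66°  [same arc FW]
2. ∠FWU = 52°  [△FUW]
3. ∠FWX = 76°  [cyclic FUXW, opposite ∠U+∠W]
4. ∠FXU = 52°  [same arc FU]
5. ∠WFX = 38°  [△FXW]
6. ∠WUX = 38°  [same arc XW]
7. ∠UTX = 90°  [△UTX]

∠UTX = 90°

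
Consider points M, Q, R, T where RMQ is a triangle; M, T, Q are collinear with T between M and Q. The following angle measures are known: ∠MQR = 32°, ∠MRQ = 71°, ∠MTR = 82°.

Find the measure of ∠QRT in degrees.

1. ∠RQT = 32°  [T on ray QM]
2. ∠QTR = 98°  [linear pair at T on MQ]
3. ∠QRT = 50°  [△RTQ]

∠QRT = 50°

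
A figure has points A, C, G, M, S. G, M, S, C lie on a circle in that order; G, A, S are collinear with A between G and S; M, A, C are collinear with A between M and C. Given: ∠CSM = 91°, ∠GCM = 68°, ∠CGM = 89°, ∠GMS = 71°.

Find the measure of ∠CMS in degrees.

1. ∠CMG = 23°  [△GMC]
2. ∠GCS = 109°  [cyclic GMSC, opposite ∠M+∠C]
3. ∠CSG = 23°  [same arc GC]
4. ∠CGS = 48°  [△GSC]
5. ∠CMS = 48°  [same arc SC]

∠CMS = 48°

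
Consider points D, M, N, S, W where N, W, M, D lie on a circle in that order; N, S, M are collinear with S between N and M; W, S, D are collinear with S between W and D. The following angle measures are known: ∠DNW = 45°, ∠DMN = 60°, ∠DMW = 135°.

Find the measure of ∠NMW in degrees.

∠NMW = 75°

1. ∠DWN = 60°  [same arc ND]
2. ∠NDW = 75°  [△NWD]
3. ∠NMW = 75°  [same arc NW]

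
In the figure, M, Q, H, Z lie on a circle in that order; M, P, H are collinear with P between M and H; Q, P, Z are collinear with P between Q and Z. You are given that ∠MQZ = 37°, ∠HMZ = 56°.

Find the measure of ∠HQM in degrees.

1. ∠MHZ = 37°  [same arc MZ]
2. ∠HZM = 87°  [△MHZ]
3. ∠HQM = 93°  [cyclic MQHZ, opposite ∠Q+∠Z]

∠HQM = 93°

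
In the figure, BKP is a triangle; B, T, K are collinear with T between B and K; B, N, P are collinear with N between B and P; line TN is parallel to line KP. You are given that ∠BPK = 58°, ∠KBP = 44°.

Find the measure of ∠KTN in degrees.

∠KTN = 102°

1. ∠BKP = 78°  [△BKP]
2. ∠BTN = 78°  [TN∥KP, corresponding at T]
3. ∠KTN = 102°  [linear pair at T on BK]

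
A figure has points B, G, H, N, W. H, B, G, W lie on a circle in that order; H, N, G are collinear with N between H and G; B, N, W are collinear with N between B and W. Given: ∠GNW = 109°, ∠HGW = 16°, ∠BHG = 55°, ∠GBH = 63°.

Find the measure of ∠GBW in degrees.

∠GBW = 47°

1. ∠BNH = 109°  [vertical angles at N]
2. ∠BGH = 62°  [△HBG]
3. ∠BNG = 71°  [linear pair at N on HG]
4. ∠GBW = 47°  [△BNG]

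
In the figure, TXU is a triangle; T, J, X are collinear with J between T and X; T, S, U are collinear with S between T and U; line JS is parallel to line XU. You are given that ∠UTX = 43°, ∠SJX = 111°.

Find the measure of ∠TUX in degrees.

∠TUX = 68°

1. ∠JTS = 43°  [J on TX, S on TU]
2. ∠SJT = 69°  [linear pair at J on TX]
3. ∠JST = 68°  [△TJS]
4. ∠TUX = 68°  [JS∥XU, corresponding at S]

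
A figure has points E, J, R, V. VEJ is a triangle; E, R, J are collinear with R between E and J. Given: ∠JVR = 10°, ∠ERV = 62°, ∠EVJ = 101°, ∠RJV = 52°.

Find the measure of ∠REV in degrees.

∠REV = 27°

1. ∠EJV = 52°  [R on ray JE]
2. ∠JEV = 27°  [△VEJ]
3. ∠REV = 27°  [R on ray EJ]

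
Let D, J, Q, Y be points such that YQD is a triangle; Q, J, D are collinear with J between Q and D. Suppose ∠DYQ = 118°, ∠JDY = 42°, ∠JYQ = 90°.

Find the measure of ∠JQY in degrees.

∠JQY = 20°

1. ∠QDY = 42°  [J on ray DQ]
2. ∠DQY = 20°  [△YQD]
3. ∠JQY = 20°  [J on ray QD]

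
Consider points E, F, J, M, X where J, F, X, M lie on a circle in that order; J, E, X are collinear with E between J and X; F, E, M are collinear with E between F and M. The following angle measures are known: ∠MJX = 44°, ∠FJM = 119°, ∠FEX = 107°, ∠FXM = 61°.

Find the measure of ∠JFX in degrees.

1. ∠MFX = 44°  [same arc XM]
2. ∠FXJ = 29°  [△FEX]
3. ∠FMX = 75°  [△FXM]
4. ∠FJX = 75°  [same arc FX]
5. ∠JFX = 76°  [△JFX]

∠JFX = 76°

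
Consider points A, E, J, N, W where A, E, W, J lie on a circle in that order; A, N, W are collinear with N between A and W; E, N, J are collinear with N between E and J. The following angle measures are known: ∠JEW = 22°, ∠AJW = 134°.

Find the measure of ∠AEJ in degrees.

1. ∠JAW = 22°  [same arc WJ]
2. ∠AWJ = 24°  [△AWJ]
3. ∠AEJ = 24°  [same arc AJ]

∠AEJ = 24°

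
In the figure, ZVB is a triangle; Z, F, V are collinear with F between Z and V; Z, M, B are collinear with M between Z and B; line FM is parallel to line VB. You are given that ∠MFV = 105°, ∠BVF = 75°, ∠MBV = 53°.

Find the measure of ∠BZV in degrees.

1. ∠BVZ = 75°  [F on ray VZ]
2. ∠VBZ = 53°  [M on ray BZ]
3. ∠BZV = 52°  [△ZVB]

∠BZV = 52°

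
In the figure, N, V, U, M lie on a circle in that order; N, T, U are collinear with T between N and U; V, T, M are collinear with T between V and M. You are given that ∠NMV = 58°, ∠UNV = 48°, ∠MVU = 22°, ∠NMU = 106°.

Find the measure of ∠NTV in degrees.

∠NTV = 80°

1. ∠NUV = 58°  [same arc NV]
2. ∠UTV = 100°  [△VTU]
3. ∠NTV = 80°  [linear pair at T on NU]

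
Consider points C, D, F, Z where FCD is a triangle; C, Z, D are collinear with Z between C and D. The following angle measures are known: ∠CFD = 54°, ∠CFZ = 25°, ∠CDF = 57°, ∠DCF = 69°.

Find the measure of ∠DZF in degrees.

∠DZF = 94°

1. ∠FCZ = 69°  [Z on ray CD]
2. ∠CZF = 86°  [△FCZ]
3. ∠DZF = 94°  [linear pair at Z on CD]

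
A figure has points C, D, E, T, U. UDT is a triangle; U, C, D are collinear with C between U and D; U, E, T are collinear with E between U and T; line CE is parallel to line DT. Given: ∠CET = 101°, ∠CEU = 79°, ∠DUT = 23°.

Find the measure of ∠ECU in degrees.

1. ∠DTU = 79°  [CE∥DT, corresponding at E]
2. ∠TDU = 78°  [△UDT]
3. ∠ECU = 78°  [CE∥DT, corresponding at C]

∠ECU = 78°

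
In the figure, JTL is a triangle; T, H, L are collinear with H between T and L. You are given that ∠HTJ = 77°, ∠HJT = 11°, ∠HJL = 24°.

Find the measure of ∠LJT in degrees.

∠LJT = 35°

1. ∠JHT = 92°  [△JTH]
2. ∠JTL = 77°  [H on ray TL]
3. ∠JHL = 88°  [linear pair at H on TL]
4. ∠HLJ = 68°  [△JHL]
5. ∠JLT = 68°  [H on ray LT]
6. ∠LJT = 35°  [△JTL]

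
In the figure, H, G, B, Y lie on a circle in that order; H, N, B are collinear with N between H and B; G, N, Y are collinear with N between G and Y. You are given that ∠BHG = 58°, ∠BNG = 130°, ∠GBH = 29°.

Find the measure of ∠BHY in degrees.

∠BHY = 21°

1. ∠HNY = 130°  [vertical angles at N]
2. ∠GYH = 29°  [same arc HG]
3. ∠BHY = 21°  [△HNY]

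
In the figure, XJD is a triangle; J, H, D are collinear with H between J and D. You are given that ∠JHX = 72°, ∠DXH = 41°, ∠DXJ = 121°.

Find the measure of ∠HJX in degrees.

∠HJX = 28°

1. ∠DHX = 108°  [linear pair at H on JD]
2. ∠HDX = 31°  [△XHD]
3. ∠JDX = 31°  [H on ray DJ]
4. ∠DJX = 28°  [△XJD]
5. ∠HJX = 28°  [H on ray JD]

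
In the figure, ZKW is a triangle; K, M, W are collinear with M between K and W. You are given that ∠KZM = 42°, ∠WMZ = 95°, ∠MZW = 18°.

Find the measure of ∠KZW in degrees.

1. ∠MWZ = 67°  [△ZMW]
2. ∠KMZ = 85°  [linear pair at M on KW]
3. ∠KWZ = 67°  [M on ray WK]
4. ∠MKZ = 53°  [△ZKM]
5. ∠WKZ = 53°  [M on ray KW]
6. ∠KZW = 60°  [△ZKW]

∠KZW = 60°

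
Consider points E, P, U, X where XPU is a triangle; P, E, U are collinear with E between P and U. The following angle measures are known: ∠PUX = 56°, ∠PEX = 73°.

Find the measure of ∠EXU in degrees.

1. ∠EUX = 56°  [E on ray UP]
2. ∠UEX = 107°  [linear pair at E on PU]
3. ∠EXU = 17°  [△XEU]

∠EXU = 17°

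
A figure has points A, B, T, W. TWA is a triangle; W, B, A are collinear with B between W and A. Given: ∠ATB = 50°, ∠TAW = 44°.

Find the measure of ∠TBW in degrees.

∠TBW = 94°

1. ∠BAT = 44°  [B on ray AW]
2. ∠ABT = 86°  [△TBA]
3. ∠TBW = 94°  [linear pair at B on WA]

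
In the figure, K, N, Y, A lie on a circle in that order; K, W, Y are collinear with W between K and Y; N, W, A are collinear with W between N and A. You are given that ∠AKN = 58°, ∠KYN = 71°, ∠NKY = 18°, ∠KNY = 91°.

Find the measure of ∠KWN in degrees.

1. ∠KAN = 71°  [same arc KN]
2. ∠ANK = 51°  [△KNA]
3. ∠KWN = 111°  [△KWN]

∠KWN = 111°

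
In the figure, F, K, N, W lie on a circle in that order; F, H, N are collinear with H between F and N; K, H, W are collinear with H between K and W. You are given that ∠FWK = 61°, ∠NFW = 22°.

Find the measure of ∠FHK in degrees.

1. ∠FNK = 61°  [same arc FK]
2. ∠NKW = 22°  [same arc NW]
3. ∠KHN = 97°  [△KHN]
4. ∠FHK = 83°  [linear pair at H on FN]

∠FHK = 83°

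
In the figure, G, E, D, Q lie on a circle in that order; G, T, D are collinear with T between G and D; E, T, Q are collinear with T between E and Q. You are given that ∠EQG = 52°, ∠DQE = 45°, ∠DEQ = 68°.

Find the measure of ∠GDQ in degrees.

1. ∠EDG = 52°  [same arc GE]
2. ∠DGE = 45°  [same arc ED]
3. ∠DGQ = 68°  [same arc DQ]
4. ∠DEG = 83°  [△GED]
5. ∠DQG = 97°  [cyclic GEDQ, opposite ∠E+∠Q]
6. ∠GDQ = 15°  [△GDQ]

∠GDQ = 15°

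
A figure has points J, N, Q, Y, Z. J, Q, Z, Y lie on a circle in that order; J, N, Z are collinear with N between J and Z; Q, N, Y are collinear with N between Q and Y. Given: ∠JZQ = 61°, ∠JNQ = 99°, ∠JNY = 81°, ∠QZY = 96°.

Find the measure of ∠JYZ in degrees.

∠JYZ = 107°

1. ∠JYQ = 61°  [same arc JQ]
2. ∠YJZ = 38°  [△JNY]
3. ∠QJY = 84°  [cyclic JQZY, opposite ∠J+∠Z]
4. ∠JQY = 35°  [△JQY]
5. ∠JZY = 35°  [same arc JY]
6. ∠JYZ = 107°  [△JZY]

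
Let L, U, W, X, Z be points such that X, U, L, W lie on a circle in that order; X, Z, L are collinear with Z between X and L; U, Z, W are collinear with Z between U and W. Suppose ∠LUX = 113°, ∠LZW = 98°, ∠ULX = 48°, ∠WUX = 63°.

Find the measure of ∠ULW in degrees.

1. ∠UWX = 48°  [same arc XU]
2. ∠UXW = 69°  [△XUW]
3. ∠ULW = 111°  [cyclic XULW, opposite ∠X+∠L]

∠ULW = 111°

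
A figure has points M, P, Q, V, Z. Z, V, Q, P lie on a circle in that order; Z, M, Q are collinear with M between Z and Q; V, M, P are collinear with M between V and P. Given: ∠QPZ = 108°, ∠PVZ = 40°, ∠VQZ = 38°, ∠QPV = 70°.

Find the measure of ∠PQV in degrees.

1. ∠VPZ = 38°  [same arc ZV]
2. ∠PZV = 102°  [△ZVP]
3. ∠PQV = 78°  [cyclic ZVQP, opposite ∠Z+∠Q]

∠PQV = 78°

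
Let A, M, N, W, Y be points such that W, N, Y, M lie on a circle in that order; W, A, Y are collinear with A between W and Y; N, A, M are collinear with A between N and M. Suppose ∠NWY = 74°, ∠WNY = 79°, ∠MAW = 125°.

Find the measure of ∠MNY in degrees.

∠MNY = 28°

1. ∠NYW = 27°  [△WNY]
2. ∠NAY = 125°  [vertical angles at A]
3. ∠MNY = 28°  [△NAY]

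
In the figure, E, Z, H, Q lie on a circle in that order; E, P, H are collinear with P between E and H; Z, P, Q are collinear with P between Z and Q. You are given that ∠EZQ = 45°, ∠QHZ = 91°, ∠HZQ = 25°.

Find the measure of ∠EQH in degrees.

1. ∠EHQ = 45°  [same arc EQ]
2. ∠HEQ = 25°  [same arc HQ]
3. ∠EQH = 110°  [△EHQ]

∠EQH = 110°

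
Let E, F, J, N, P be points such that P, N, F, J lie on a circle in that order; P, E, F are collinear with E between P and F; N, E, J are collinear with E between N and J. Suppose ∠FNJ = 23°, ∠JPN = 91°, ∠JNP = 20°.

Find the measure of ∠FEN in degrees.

1. ∠FPJ = 23°  [same arc FJ]
2. ∠NJP = 69°  [△PNJ]
3. ∠JEP = 88°  [△PEJ]
4. ∠FEN = 88°  [vertical angles at E]

∠FEN = 88°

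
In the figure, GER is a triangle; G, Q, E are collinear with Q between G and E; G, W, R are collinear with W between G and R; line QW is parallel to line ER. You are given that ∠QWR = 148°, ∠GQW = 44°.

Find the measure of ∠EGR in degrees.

1. ∠GWQ = 32°  [linear pair at W on GR]
2. ∠QGW = 104°  [△GQW]
3. ∠EGR = 104°  [Q on GE, W on GR]

∠EGR = 104°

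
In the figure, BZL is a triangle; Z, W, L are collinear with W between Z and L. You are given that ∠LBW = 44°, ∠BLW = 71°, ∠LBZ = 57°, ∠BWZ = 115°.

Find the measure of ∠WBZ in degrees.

∠WBZ = 13°

1. ∠BLZ = 71°  [W on ray LZ]
2. ∠BZL = 52°  [△BZL]
3. ∠BZW = 52°  [W on ray ZL]
4. ∠WBZ = 13°  [△BZW]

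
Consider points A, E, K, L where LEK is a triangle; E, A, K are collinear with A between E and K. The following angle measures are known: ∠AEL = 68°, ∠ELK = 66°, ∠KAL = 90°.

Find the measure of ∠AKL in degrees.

∠AKL = 46°

1. ∠KEL = 68°  [A on ray EK]
2. ∠EKL = 46°  [△LEK]
3. ∠AKL = 46°  [A on ray KE]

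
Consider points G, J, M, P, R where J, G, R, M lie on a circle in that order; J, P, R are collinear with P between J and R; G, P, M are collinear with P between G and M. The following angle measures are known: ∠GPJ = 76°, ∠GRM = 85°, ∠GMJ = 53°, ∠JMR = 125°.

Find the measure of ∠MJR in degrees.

∠MJR = 23°

1. ∠MPR = 76°  [vertical angles at P]
2. ∠JPM = 104°  [linear pair at P on JR]
3. ∠MJR = 23°  [△JPM]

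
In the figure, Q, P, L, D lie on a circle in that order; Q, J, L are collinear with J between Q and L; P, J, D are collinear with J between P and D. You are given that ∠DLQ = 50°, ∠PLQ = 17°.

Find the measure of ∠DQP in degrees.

∠DQP = 113°

1. ∠DPQ = 50°  [same arc QD]
2. ∠PDQ = 17°  [same arc QP]
3. ∠DQP = 113°  [△QPD]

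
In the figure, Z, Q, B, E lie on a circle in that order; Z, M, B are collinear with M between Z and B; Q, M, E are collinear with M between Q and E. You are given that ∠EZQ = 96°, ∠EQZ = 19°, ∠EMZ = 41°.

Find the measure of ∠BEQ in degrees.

1. ∠EBZ = 19°  [same arc ZE]
2. ∠BME = 139°  [linear pair at M on ZB]
3. ∠BEQ = 22°  [△BME]

∠BEQ = 22°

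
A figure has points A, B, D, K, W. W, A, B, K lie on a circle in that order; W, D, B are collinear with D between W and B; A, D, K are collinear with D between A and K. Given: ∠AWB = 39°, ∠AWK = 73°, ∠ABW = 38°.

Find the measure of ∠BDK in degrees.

∠BDK = 72°

1. ∠AKB = 39°  [same arc AB]
2. ∠BAW = 103°  [△WAB]
3. ∠ABK = 107°  [cyclic WABK, opposite ∠W+∠B]
4. ∠BAK = 34°  [△ABK]
5. ∠BKW = 77°  [cyclic WABK, opposite ∠A+∠K]
6. ∠BWK = 34°  [same arc BK]
7. ∠KBW = 69°  [△WBK]
8. ∠BDK = 72°  [△BDK]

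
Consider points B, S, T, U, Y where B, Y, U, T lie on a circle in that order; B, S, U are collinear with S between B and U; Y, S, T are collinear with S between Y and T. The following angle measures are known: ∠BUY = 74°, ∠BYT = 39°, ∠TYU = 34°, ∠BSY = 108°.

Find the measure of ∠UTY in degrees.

1. ∠BUT = 39°  [same arc BT]
2. ∠TSU = 108°  [vertical angles at S]
3. ∠UTY = 33°  [△UST]

∠UTY = 33°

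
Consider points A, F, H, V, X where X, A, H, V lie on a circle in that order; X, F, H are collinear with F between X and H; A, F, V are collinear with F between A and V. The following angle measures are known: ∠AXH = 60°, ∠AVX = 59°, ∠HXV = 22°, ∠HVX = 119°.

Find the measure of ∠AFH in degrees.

∠AFH = 99°

1. ∠AHX = 59°  [same arc XA]
2. ∠HAV = 22°  [same arc HV]
3. ∠AFH = 99°  [△AFH]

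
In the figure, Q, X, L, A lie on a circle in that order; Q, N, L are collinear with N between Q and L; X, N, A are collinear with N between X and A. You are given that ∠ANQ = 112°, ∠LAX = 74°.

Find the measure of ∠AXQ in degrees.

1. ∠LNX = 112°  [vertical angles at N]
2. ∠LQX = 74°  [same arc XL]
3. ∠QNX = 68°  [linear pair at N on QL]
4. ∠AXQ = 38°  [△QNX]

∠AXQ = 38°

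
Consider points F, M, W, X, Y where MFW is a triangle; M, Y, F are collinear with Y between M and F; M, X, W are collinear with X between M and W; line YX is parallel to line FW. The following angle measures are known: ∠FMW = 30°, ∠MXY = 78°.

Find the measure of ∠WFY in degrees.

∠WFY = 72°

1. ∠XMY = 30°  [Y on MF, X on MW]
2. ∠MYX = 72°  [△MYX]
3. ∠FYX = 108°  [linear pair at Y on MF]
4. ∠WFY = 72°  [YX∥FW, co-interior at F–Y]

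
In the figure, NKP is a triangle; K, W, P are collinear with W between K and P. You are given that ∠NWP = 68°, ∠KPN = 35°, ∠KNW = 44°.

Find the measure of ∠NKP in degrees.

1. ∠KWN = 112°  [linear pair at W on KP]
2. ∠NKW = 24°  [△NKW]
3. ∠NKP = 24°  [W on ray KP]

∠NKP = 24°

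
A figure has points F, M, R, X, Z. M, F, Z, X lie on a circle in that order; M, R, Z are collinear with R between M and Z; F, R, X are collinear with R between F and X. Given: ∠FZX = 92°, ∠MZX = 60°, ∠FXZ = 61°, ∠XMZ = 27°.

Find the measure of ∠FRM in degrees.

1. ∠MFX = 60°  [same arc MX]
2. ∠FMZ = 61°  [same arc FZ]
3. ∠FRM = 59°  [△MRF]

∠FRM = 59°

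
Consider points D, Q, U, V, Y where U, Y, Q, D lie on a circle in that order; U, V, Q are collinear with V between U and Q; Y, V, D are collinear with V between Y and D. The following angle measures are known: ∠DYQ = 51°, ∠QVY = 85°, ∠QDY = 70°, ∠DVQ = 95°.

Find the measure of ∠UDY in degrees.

∠UDY = 44°

1. ∠DUQ = 51°  [same arc QD]
2. ∠DVU = 85°  [vertical angles at V]
3. ∠UDY = 44°  [△UVD]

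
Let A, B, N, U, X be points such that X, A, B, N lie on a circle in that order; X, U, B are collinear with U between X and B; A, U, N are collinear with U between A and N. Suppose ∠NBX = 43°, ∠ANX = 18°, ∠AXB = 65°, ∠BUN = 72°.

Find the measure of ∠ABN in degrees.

1. ∠NAX = 43°  [same arc XN]
2. ∠AXN = 119°  [△XAN]
3. ∠ABN = 61°  [cyclic XABN, opposite ∠X+∠B]

∠ABN = 61°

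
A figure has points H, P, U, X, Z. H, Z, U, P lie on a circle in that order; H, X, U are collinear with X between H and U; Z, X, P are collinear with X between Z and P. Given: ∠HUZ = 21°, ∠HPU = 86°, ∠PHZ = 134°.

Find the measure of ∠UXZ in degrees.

1. ∠HPZ = 21°  [same arc HZ]
2. ∠HZU = 94°  [cyclic HZUP, opposite ∠Z+∠P]
3. ∠HZP = 25°  [△HZP]
4. ∠UHZ = 65°  [△HZU]
5. ∠HXZ = 90°  [△HXZ]
6. ∠UXZ = 90°  [linear pair at X on HU]

∠UXZ = 90°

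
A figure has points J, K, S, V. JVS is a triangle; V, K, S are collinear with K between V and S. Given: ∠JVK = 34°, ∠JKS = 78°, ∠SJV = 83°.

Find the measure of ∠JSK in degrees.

∠JSK = 63°

1. ∠JVS = 34°  [K on ray VS]
2. ∠JSV = 63°  [△JVS]
3. ∠JSK = 63°  [K on ray SV]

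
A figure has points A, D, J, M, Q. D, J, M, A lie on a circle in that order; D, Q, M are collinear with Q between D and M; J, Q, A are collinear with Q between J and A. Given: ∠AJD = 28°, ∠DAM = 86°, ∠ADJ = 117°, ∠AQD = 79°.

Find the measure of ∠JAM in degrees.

1. ∠AMD = 28°  [same arc DA]
2. ∠AQM = 101°  [linear pair at Q on DM]
3. ∠JAM = 51°  [△MQA]

∠JAM = 51°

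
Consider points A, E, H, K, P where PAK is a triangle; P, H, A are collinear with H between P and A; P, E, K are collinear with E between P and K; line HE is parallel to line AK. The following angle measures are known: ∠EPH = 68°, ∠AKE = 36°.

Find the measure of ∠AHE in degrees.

∠AHE = 104°

1. ∠APK = 68°  [H on PA, E on PK]
2. ∠AKP = 36°  [E on ray KP]
3. ∠KAP = 76°  [△PAK]
4. ∠EHP = 76°  [HE∥AK, corresponding at H]
5. ∠AHE = 104°  [linear pair at H on PA]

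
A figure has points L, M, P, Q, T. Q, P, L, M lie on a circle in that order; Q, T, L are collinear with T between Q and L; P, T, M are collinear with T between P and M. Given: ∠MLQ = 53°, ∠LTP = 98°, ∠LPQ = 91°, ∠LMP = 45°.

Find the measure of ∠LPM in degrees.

∠LPM = 38°

1. ∠LMQ = 89°  [cyclic QPLM, opposite ∠P+∠M]
2. ∠LQM = 38°  [△QLM]
3. ∠LPM = 38°  [same arc LM]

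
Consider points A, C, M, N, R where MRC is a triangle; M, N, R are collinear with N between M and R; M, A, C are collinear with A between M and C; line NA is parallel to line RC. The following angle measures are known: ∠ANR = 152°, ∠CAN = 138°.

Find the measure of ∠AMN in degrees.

∠AMN = 110°

1. ∠ANM = 28°  [linear pair at N on MR]
2. ∠MAN = 42°  [linear pair at A on MC]
3. ∠AMN = 110°  [△MNA]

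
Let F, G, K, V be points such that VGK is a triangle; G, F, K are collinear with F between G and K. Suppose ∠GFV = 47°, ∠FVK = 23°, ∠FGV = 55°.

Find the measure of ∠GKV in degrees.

1. ∠KFV = 133°  [linear pair at F on GK]
2. ∠FKV = 24°  [△VFK]
3. ∠GKV = 24°  [F on ray KG]

∠GKV = 24°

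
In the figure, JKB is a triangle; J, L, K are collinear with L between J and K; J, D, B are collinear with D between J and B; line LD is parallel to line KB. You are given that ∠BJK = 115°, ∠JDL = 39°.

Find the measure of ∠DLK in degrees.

1. ∠DJL = 115°  [L on JK, D on JB]
2. ∠DLJ = 26°  [△JLD]
3. ∠DLK = 154°  [linear pair at L on JK]

∠DLK = 154°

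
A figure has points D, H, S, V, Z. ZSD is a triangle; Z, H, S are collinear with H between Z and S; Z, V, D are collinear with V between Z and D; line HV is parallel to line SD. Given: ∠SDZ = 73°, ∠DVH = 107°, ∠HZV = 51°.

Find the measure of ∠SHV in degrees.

∠SHV = 124°

1. ∠HVZ = 73°  [HV∥SD, corresponding at V]
2. ∠VHZ = 56°  [△ZHV]
3. ∠SHV = 124°  [linear pair at H on ZS]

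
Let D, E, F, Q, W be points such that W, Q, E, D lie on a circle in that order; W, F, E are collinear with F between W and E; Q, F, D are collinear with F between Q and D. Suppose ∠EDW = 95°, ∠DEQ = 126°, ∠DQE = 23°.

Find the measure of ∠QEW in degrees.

1. ∠EQW = 85°  [cyclic WQED, opposite ∠Q+∠D]
2. ∠EDQ = 31°  [△QED]
3. ∠EWQ = 31°  [same arc QE]
4. ∠QEW = 64°  [△WQE]

∠QEW = 64°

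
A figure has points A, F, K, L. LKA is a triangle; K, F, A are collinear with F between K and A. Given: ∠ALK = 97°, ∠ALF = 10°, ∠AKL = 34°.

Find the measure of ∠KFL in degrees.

1. ∠KAL = 49°  [△LKA]
2. ∠FAL = 49°  [F on ray AK]
3. ∠AFL = 121°  [△LFA]
4. ∠KFL = 59°  [linear pair at F on KA]

∠KFL = 59°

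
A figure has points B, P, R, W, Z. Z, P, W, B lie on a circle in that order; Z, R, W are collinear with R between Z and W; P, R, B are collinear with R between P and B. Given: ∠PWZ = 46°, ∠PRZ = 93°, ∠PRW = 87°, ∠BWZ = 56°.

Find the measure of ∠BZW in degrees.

∠BZW = 47°

1. ∠PBZ = 46°  [same arc ZP]
2. ∠BRZ = 87°  [vertical angles at R]
3. ∠BZW = 47°  [△ZRB]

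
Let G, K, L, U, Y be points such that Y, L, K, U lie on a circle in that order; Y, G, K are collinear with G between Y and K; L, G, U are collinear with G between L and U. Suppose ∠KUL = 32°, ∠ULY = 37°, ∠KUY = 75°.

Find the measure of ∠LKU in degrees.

1. ∠UKY = 37°  [same arc YU]
2. ∠KYU = 68°  [△YKU]
3. ∠KLU = 68°  [same arc KU]
4. ∠LKU = 80°  [△LKU]

∠LKU = 80°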